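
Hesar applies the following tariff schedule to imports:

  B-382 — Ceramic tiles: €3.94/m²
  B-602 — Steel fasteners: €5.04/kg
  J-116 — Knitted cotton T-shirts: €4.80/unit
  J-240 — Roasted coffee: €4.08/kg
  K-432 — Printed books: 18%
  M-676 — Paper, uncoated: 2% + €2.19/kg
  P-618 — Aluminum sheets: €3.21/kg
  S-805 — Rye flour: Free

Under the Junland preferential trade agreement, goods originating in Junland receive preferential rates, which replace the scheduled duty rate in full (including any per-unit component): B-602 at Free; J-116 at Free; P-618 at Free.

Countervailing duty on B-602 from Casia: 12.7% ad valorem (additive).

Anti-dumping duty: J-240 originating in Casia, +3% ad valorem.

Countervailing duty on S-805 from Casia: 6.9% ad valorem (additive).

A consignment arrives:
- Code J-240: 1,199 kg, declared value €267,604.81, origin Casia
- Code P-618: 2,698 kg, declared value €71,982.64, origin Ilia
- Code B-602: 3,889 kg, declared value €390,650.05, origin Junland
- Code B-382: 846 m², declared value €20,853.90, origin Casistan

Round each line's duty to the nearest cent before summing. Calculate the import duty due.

Line 1 (J-240, Casia, 1,199 kg, €267,604.81):
Base rate for J-240 is €4.08/kg.
Additional duty on J-240 from Casia: +3% ad valorem. Applied ad valorem rate = 3%.
Duty = €267,604.81 × 3% + 1,199 × €4.08 = €12,920.06.
Line 2 (P-618, Ilia, 2,698 kg, €71,982.64):
Base rate for P-618 is €3.21/kg.
P-618 has an FTA preferential rate, but origin Ilia is not Junland; base rate stands.
Duty = 2,698 × €3.21 = €8,660.58.
Line 3 (B-602, Junland, 3,889 kg, €390,650.05):
Base rate for B-602 is €5.04/kg.
Origin Junland qualifies under the Hesar–Junland agreement and B-602 is covered: preferential rate Free applies instead.
The additional-duty order on B-602 targets Casia, not Junland; it does not apply.
Duty = €390,650.05 × 0% = €0.00.
Line 4 (B-382, Casistan, 846 m², €20,853.90):
Base rate for B-382 is €3.94/m².
Duty = 846 × €3.94 = €3,333.24.
Total = €12,920.06 + €8,660.58 + €0.00 + €3,333.24 = €24,913.88.

€24,913.88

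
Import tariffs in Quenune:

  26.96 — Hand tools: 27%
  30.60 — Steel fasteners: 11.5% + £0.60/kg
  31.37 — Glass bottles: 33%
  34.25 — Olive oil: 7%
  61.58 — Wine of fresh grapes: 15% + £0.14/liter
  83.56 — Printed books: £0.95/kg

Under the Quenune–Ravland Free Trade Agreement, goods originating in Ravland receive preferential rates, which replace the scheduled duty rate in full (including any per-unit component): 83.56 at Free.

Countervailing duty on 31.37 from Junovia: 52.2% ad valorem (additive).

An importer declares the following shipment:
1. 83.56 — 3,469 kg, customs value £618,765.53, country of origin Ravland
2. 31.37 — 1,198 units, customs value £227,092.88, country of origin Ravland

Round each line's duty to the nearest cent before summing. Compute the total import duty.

£74,940.65

Line 1 (83.56, Ravland, 3,469 kg, £618,765.53):
Base rate for 83.56 is £0.95/kg.
Origin Ravland qualifies under the Quenune–Ravland agreement and 83.56 is covered: preferential rate Free applies instead.
Duty = £618,765.53 × 0% = £0.00.
Line 2 (31.37, Ravland, 1,198 units, £227,092.88):
Base rate for 31.37 is 33%.
Origin Ravland is the FTA partner but 31.37 is not on the preference list; base rate stands.
The additional-duty order on 31.37 targets Junovia, not Ravland; it does not apply.
Duty = £227,092.88 × 33% = £74,940.65.
Total = £0.00 + £74,940.65 = £74,940.65.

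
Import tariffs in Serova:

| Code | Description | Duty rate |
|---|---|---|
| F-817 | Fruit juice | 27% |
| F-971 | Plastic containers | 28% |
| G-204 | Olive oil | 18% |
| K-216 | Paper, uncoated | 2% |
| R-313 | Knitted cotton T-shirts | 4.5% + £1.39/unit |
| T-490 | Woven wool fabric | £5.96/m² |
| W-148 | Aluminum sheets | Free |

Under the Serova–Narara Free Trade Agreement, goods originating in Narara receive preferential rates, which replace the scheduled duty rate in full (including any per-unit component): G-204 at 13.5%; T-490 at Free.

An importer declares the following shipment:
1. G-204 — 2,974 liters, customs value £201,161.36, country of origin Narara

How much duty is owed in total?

£27,156.78

Line 1 (G-204, Narara, 2,974 liters, £201,161.36):
Base rate for G-204 is 18%.
Origin Narara qualifies under the Serova–Narara agreement and G-204 is covered: preferential rate 13.5% applies instead.
Duty = £201,161.36 × 13.5% = £27,156.78.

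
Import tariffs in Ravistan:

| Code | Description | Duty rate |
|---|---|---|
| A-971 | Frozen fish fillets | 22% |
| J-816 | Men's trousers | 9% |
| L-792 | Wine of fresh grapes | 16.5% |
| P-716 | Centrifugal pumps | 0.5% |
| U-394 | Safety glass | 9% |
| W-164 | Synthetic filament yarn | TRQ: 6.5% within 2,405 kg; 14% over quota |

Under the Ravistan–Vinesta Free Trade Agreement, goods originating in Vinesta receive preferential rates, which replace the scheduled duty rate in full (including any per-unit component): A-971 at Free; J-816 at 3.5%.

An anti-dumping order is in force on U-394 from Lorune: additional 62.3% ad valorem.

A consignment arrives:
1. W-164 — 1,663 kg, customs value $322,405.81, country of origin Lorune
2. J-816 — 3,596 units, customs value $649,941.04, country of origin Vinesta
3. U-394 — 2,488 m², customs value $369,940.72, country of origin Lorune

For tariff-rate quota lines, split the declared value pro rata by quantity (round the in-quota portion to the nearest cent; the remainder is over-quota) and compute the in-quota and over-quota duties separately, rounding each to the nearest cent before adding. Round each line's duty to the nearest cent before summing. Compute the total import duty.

$307,472.05

Line 1 (W-164, Lorune, 1,663 kg, $322,405.81):
Code W-164 is under a tariff-rate quota (threshold 2,405 kg). Quantity 1,663 kg is within the quota, so the in-quota rate 6.5% applies to the full value.
Duty = $322,405.81 × 6.5% = $20,956.38.
Line 2 (J-816, Vinesta, 3,596 units, $649,941.04):
Base rate for J-816 is 9%.
Origin Vinesta qualifies under the Ravistan–Vinesta agreement and J-816 is covered: preferential rate 3.5% applies instead.
Duty = $649,941.04 × 3.5% = $22,747.94.
Line 3 (U-394, Lorune, 2,488 m², $369,940.72):
Base rate for U-394 is 9%.
Additional duty on U-394 from Lorune: +62.3%. Applied ad valorem rate: 9% + 62.3% = 71.3%.
Duty = $369,940.72 × 71.3% = $263,767.73.
Total = $20,956.38 + $22,747.94 + $263,767.73 = $307,472.05.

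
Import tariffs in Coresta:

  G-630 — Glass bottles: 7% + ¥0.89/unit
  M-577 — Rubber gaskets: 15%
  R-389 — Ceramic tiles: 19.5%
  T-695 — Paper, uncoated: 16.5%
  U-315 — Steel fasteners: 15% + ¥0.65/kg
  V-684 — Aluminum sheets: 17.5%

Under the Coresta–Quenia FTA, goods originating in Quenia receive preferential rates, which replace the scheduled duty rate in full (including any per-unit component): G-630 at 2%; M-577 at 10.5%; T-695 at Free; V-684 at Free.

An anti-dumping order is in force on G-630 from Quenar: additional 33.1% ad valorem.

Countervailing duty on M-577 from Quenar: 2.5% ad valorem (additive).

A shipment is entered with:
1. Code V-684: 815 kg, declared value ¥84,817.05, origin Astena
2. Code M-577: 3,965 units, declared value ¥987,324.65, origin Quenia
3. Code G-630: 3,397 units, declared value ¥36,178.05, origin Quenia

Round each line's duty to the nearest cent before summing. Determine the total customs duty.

¥119,235.63

Line 1 (V-684, Astena, 815 kg, ¥84,817.05):
Base rate for V-684 is 17.5%.
V-684 has an FTA preferential rate, but origin Astena is not Quenia; base rate stands.
Duty = ¥84,817.05 × 17.5% = ¥14,842.98.
Line 2 (M-577, Quenia, 3,965 units, ¥987,324.65):
Base rate for M-577 is 15%.
Origin Quenia qualifies under the Coresta–Quenia agreement and M-577 is covered: preferential rate 10.5% applies instead.
The additional-duty order on M-577 targets Quenar, not Quenia; it does not apply.
Duty = ¥987,324.65 × 10.5% = ¥103,669.09.
Line 3 (G-630, Quenia, 3,397 units, ¥36,178.05):
Base rate for G-630 is 7% + ¥0.89/unit.
Origin Quenia qualifies under the Coresta–Quenia agreement and G-630 is covered: preferential rate 2% applies instead.
The additional-duty order on G-630 targets Quenar, not Quenia; it does not apply.
Duty = ¥36,178.05 × 2% = ¥723.56.
Total = ¥14,842.98 + ¥103,669.09 + ¥723.56 = ¥119,235.63.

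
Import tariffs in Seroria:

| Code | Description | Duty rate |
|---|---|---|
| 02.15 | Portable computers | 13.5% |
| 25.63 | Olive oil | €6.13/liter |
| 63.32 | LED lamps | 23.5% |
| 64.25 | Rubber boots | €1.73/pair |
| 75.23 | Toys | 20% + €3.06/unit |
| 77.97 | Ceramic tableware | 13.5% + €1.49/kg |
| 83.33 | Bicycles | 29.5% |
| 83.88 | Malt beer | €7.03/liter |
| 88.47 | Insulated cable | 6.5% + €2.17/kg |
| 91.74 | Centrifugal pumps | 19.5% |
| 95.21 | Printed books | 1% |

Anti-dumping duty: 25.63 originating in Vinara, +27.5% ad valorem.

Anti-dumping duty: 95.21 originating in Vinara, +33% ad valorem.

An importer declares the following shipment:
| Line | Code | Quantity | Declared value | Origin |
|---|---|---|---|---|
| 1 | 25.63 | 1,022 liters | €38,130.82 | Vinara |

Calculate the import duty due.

€16,750.84

Line 1 (25.63, Vinara, 1,022 liters, €38,130.82):
Base rate for 25.63 is €6.13/liter.
Additional duty on 25.63 from Vinara: +27.5% ad valorem. Applied ad valorem rate = 27.5%.
Duty = €38,130.82 × 27.5% + 1,022 × €6.13 = €16,750.84.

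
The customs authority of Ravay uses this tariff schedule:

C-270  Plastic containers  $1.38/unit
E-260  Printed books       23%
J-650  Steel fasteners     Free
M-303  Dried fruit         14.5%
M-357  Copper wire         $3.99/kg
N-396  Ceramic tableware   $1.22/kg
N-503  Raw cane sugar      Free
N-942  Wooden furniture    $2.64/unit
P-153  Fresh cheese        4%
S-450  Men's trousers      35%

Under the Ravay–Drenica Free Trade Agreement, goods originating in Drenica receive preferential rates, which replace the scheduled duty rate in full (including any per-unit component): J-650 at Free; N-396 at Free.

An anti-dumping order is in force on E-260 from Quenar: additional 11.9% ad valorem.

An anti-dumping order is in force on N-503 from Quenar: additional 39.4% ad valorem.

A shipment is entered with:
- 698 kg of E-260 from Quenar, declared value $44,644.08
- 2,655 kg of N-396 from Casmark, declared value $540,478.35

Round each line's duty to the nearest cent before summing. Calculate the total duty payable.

$18,819.88

Line 1 (E-260, Quenar, 698 kg, $44,644.08):
Base rate for E-260 is 23%.
Additional duty on E-260 from Quenar: +11.9%. Applied ad valorem rate: 23% + 11.9% = 34.9%.
Duty = $44,644.08 × 34.9% = $15,580.78.
Line 2 (N-396, Casmark, 2,655 kg, $540,478.35):
Base rate for N-396 is $1.22/kg.
N-396 has an FTA preferential rate, but origin Casmark is not Drenica; base rate stands.
Duty = 2,655 × $1.22 = $3,239.10.
Total = $15,580.78 + $3,239.10 = $18,819.88.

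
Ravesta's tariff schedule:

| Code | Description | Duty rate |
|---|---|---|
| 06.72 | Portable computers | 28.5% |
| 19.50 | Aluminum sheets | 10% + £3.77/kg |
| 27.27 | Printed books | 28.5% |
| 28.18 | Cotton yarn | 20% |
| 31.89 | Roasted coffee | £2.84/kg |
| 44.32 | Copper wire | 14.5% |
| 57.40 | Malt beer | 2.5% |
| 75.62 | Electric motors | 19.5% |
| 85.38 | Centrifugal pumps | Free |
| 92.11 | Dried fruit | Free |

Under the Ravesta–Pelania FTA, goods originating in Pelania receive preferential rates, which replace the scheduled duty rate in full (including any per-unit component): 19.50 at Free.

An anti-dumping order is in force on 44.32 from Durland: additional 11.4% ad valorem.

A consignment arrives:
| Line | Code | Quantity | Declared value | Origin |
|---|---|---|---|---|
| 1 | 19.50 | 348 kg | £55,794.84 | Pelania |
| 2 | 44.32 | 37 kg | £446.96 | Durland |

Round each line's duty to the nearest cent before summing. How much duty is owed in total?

Line 1 (19.50, Pelania, 348 kg, £55,794.84):
Base rate for 19.50 is 10% + £3.77/kg.
Origin Pelania qualifies under the Ravesta–Pelania agreement and 19.50 is covered: preferential rate Free applies instead.
Duty = £55,794.84 × 0% = £0.00.
Line 2 (44.32, Durland, 37 kg, £446.96):
Base rate for 44.32 is 14.5%.
Additional duty on 44.32 from Durland: +11.4%. Applied ad valorem rate: 14.5% + 11.4% = 25.9%.
Duty = £446.96 × 25.9% = £115.76.
Total = £0.00 + £115.76 = £115.76.

£115.76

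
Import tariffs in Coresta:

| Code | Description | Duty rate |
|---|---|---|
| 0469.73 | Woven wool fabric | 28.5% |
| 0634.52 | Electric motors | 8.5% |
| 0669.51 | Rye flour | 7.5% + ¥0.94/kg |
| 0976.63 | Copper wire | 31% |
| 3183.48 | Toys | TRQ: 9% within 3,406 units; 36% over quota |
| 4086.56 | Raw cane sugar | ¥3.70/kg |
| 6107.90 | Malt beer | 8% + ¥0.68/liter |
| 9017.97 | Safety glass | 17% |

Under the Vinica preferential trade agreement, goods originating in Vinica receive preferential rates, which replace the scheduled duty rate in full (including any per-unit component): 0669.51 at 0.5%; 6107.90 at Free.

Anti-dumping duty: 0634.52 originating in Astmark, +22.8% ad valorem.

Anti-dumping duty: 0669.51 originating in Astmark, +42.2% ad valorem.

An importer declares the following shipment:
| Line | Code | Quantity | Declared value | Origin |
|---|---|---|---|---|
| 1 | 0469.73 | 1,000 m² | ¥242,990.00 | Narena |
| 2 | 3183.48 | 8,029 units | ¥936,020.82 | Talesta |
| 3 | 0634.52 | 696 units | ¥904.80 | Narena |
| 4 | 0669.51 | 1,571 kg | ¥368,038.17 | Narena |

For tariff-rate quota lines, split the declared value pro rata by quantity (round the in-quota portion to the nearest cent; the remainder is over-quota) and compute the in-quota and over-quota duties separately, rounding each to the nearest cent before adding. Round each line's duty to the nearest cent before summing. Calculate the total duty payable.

Line 1 (0469.73, Narena, 1,000 m², ¥242,990.00):
Base rate for 0469.73 is 28.5%.
Duty = ¥242,990.00 × 28.5% = ¥69,252.15.
Line 2 (3183.48, Talesta, 8,029 units, ¥936,020.82):
Code 3183.48 is under a tariff-rate quota (threshold 3,406 units). In-quota: 3,406 units at 9%; over-quota: 4,623 units at 36%.
Pro-rata value split: in-quota = ¥936,020.82 × 3,406/8,029 = ¥397,071.48; over-quota = ¥936,020.82 − ¥397,071.48 = ¥538,949.34.
In-quota duty = ¥397,071.48 × 9% = ¥35,736.43. Over-quota duty = ¥538,949.34 × 36% = ¥194,021.76.
Line duty = ¥35,736.43 + ¥194,021.76 = ¥229,758.19.
Line 3 (0634.52, Narena, 696 units, ¥904.80):
Base rate for 0634.52 is 8.5%.
The additional-duty order on 0634.52 targets Astmark, not Narena; it does not apply.
Duty = ¥904.80 × 8.5% = ¥76.91.
Line 4 (0669.51, Narena, 1,571 kg, ¥368,038.17):
Base rate for 0669.51 is 7.5% + ¥0.94/kg.
0669.51 has an FTA preferential rate, but origin Narena is not Vinica; base rate stands.
The additional-duty order on 0669.51 targets Astmark, not Narena; it does not apply.
Duty = ¥368,038.17 × 7.5% + 1,571 × ¥0.94 = ¥29,079.60.
Total = ¥69,252.15 + ¥229,758.19 + ¥76.91 + ¥29,079.60 = ¥328,166.85.

¥328,166.85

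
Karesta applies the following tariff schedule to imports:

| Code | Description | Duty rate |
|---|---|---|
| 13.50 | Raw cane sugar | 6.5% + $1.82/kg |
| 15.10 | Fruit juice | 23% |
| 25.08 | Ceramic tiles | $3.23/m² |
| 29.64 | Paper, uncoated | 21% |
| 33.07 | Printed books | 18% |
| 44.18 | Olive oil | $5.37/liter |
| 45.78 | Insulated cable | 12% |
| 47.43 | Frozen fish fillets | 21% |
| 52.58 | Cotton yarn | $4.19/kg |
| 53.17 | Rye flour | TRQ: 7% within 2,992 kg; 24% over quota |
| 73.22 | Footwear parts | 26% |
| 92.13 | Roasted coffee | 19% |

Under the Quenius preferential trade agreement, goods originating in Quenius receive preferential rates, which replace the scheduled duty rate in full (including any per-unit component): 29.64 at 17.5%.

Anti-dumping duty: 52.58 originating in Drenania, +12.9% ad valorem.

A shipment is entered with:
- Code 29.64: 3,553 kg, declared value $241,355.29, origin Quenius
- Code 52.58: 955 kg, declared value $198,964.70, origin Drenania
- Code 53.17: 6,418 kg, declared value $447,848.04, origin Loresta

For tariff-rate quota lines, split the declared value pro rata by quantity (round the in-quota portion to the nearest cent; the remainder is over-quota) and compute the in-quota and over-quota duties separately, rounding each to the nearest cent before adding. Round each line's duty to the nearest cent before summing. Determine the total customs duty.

$143,895.71

Line 1 (29.64, Quenius, 3,553 kg, $241,355.29):
Base rate for 29.64 is 21%.
Origin Quenius qualifies under the Karesta–Quenius agreement and 29.64 is covered: preferential rate 17.5% applies instead.
Duty = $241,355.29 × 17.5% = $42,237.18.
Line 2 (52.58, Drenania, 955 kg, $198,964.70):
Base rate for 52.58 is $4.19/kg.
Additional duty on 52.58 from Drenania: +12.9% ad valorem. Applied ad valorem rate = 12.9%.
Duty = $198,964.70 × 12.9% + 955 × $4.19 = $29,667.90.
Line 3 (53.17, Loresta, 6,418 kg, $447,848.04):
Code 53.17 is under a tariff-rate quota (threshold 2,992 kg). In-quota: 2,992 kg at 7%; over-quota: 3,426 kg at 24%.
Pro-rata value split: in-quota = $447,848.04 × 2,992/6,418 = $208,781.76; over-quota = $447,848.04 − $208,781.76 = $239,066.28.
In-quota duty = $208,781.76 × 7% = $14,614.72. Over-quota duty = $239,066.28 × 24% = $57,375.91.
Line duty = $14,614.72 + $57,375.91 = $71,990.63.
Total = $42,237.18 + $29,667.90 + $71,990.63 = $143,895.71.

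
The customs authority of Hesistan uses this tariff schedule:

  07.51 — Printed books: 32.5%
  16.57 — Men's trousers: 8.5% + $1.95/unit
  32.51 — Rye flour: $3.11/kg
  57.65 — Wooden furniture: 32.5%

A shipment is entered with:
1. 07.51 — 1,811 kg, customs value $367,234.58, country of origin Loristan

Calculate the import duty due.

$119,351.24

Line 1 (07.51, Loristan, 1,811 kg, $367,234.58):
Base rate for 07.51 is 32.5%.
Duty = $367,234.58 × 32.5% = $119,351.24.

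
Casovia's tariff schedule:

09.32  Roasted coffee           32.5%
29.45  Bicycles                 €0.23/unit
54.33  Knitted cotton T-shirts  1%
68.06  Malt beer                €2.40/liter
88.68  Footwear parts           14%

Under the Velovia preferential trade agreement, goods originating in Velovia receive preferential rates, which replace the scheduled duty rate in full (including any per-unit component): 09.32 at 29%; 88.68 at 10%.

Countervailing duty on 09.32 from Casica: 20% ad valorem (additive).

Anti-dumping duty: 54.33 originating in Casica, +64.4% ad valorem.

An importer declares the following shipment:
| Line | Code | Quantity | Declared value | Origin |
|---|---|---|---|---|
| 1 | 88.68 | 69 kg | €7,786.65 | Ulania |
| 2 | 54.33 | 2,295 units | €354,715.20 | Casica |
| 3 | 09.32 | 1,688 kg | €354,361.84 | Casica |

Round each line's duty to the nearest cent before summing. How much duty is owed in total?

Line 1 (88.68, Ulania, 69 kg, €7,786.65):
Base rate for 88.68 is 14%.
88.68 has an FTA preferential rate, but origin Ulania is not Velovia; base rate stands.
Duty = €7,786.65 × 14% = €1,090.13.
Line 2 (54.33, Casica, 2,295 units, €354,715.20):
Base rate for 54.33 is 1%.
Additional duty on 54.33 from Casica: +64.4%. Applied ad valorem rate: 1% + 64.4% = 65.4%.
Duty = €354,715.20 × 65.4% = €231,983.74.
Line 3 (09.32, Casica, 1,688 kg, €354,361.84):
Base rate for 09.32 is 32.5%.
09.32 has an FTA preferential rate, but origin Casica is not Velovia; base rate stands.
Additional duty on 09.32 from Casica: +20%. Applied ad valorem rate: 32.5% + 20% = 52.5%.
Duty = €354,361.84 × 52.5% = €186,039.97.
Total = €1,090.13 + €231,983.74 + €186,039.97 = €419,113.84.

€419,113.84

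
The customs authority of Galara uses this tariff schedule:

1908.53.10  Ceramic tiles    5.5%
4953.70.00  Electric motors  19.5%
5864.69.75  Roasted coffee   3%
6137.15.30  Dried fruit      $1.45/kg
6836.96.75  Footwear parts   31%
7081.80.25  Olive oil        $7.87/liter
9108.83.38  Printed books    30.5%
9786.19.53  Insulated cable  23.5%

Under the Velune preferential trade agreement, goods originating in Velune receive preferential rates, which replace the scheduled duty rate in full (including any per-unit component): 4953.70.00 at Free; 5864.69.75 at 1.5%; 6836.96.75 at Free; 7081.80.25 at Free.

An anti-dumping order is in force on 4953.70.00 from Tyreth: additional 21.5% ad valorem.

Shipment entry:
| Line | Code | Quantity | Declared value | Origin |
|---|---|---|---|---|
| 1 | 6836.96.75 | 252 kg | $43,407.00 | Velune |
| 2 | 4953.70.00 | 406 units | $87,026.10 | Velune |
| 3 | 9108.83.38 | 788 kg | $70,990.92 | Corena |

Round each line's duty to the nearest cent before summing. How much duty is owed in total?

Line 1 (6836.96.75, Velune, 252 kg, $43,407.00):
Base rate for 6836.96.75 is 31%.
Origin Velune qualifies under the Galara–Velune agreement and 6836.96.75 is covered: preferential rate Free applies instead.
Duty = $43,407.00 × 0% = $0.00.
Line 2 (4953.70.00, Velune, 406 units, $87,026.10):
Base rate for 4953.70.00 is 19.5%.
Origin Velune qualifies under the Galara–Velune agreement and 4953.70.00 is covered: preferential rate Free applies instead.
The additional-duty order on 4953.70.00 targets Tyreth, not Velune; it does not apply.
Duty = $87,026.10 × 0% = $0.00.
Line 3 (9108.83.38, Corena, 788 kg, $70,990.92):
Base rate for 9108.83.38 is 30.5%.
Duty = $70,990.92 × 30.5% = $21,652.23.
Total = $0.00 + $0.00 + $21,652.23 = $21,652.23.

$21,652.23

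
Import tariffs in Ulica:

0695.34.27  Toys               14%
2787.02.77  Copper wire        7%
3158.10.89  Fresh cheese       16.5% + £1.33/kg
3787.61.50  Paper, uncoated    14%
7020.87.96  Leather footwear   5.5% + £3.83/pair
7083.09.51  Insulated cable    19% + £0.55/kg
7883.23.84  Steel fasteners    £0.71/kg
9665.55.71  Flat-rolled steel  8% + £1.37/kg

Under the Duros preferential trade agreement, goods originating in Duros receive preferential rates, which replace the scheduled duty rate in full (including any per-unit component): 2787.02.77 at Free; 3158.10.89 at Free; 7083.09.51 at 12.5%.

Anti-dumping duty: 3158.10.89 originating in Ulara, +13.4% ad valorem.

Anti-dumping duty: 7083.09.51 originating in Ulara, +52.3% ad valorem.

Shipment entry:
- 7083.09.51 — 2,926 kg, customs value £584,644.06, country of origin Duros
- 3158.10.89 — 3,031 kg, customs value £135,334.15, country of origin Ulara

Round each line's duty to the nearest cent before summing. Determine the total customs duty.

Line 1 (7083.09.51, Duros, 2,926 kg, £584,644.06):
Base rate for 7083.09.51 is 19% + £0.55/kg.
Origin Duros qualifies under the Ulica–Duros agreement and 7083.09.51 is covered: preferential rate 12.5% applies instead.
The additional-duty order on 7083.09.51 targets Ulara, not Duros; it does not apply.
Duty = £584,644.06 × 12.5% = £73,080.51.
Line 2 (3158.10.89, Ulara, 3,031 kg, £135,334.15):
Base rate for 3158.10.89 is 16.5% + £1.33/kg.
3158.10.89 has an FTA preferential rate, but origin Ulara is not Duros; base rate stands.
Additional duty on 3158.10.89 from Ulara: +13.4%. Applied ad valorem rate: 16.5% + 13.4% = 29.9%.
Duty = £135,334.15 × 29.9% + 3,031 × £1.33 = £44,496.14.
Total = £73,080.51 + £44,496.14 = £117,576.65.

£117,576.65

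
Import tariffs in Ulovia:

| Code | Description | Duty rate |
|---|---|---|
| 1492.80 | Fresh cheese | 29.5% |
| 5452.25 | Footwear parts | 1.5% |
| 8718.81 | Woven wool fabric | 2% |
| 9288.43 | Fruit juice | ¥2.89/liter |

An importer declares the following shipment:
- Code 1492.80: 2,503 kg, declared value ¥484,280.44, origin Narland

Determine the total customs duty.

Line 1 (1492.80, Narland, 2,503 kg, ¥484,280.44):
Base rate for 1492.80 is 29.5%.
Duty = ¥484,280.44 × 29.5% = ¥142,862.73.

¥142,862.73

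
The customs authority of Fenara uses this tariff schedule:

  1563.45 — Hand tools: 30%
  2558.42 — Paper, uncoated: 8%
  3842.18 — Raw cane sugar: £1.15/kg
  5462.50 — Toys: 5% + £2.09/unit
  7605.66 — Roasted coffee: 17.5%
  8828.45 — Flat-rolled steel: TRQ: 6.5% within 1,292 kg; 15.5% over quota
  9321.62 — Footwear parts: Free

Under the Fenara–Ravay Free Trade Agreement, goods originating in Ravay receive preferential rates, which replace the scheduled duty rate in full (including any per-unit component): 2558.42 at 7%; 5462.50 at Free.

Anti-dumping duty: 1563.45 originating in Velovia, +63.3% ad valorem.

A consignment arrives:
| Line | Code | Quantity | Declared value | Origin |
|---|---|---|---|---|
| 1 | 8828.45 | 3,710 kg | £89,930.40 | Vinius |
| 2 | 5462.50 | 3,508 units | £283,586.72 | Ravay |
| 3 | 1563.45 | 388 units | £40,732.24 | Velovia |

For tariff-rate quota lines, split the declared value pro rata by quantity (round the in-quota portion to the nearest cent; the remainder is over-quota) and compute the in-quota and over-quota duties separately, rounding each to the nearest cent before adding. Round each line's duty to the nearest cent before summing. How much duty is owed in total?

Line 1 (8828.45, Vinius, 3,710 kg, £89,930.40):
Code 8828.45 is under a tariff-rate quota (threshold 1,292 kg). In-quota: 1,292 kg at 6.5%; over-quota: 2,418 kg at 15.5%.
Pro-rata value split: in-quota = £89,930.40 × 1,292/3,710 = £31,318.08; over-quota = £89,930.40 − £31,318.08 = £58,612.32.
In-quota duty = £31,318.08 × 6.5% = £2,035.68. Over-quota duty = £58,612.32 × 15.5% = £9,084.91.
Line duty = £2,035.68 + £9,084.91 = £11,120.59.
Line 2 (5462.50, Ravay, 3,508 units, £283,586.72):
Base rate for 5462.50 is 5% + £2.09/unit.
Origin Ravay qualifies under the Fenara–Ravay agreement and 5462.50 is covered: preferential rate Free applies instead.
Duty = £283,586.72 × 0% = £0.00.
Line 3 (1563.45, Velovia, 388 units, £40,732.24):
Base rate for 1563.45 is 30%.
Additional duty on 1563.45 from Velovia: +63.3%. Applied ad valorem rate: 30% + 63.3% = 93.3%.
Duty = £40,732.24 × 93.3% = £38,003.18.
Total = £11,120.59 + £0.00 + £38,003.18 = £49,123.77.

£49,123.77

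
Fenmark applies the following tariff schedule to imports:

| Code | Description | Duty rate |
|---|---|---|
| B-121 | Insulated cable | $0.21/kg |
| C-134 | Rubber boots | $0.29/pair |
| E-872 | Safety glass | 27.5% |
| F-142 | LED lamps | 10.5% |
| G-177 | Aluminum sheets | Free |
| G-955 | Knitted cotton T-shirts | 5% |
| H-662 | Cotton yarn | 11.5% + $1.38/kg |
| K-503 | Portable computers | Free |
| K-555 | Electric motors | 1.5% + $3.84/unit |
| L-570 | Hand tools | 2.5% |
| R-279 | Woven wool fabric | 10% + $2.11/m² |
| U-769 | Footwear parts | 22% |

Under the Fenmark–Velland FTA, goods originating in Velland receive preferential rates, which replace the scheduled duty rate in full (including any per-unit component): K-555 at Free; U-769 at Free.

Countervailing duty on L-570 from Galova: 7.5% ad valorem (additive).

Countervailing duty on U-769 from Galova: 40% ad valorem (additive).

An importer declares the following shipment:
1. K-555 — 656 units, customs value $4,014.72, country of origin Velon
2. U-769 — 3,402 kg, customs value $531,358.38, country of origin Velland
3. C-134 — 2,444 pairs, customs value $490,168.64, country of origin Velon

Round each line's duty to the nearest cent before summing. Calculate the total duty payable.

$3,288.02

Line 1 (K-555, Velon, 656 units, $4,014.72):
Base rate for K-555 is 1.5% + $3.84/unit.
K-555 has an FTA preferential rate, but origin Velon is not Velland; base rate stands.
Duty = $4,014.72 × 1.5% + 656 × $3.84 = $2,579.26.
Line 2 (U-769, Velland, 3,402 kg, $531,358.38):
Base rate for U-769 is 22%.
Origin Velland qualifies under the Fenmark–Velland agreement and U-769 is covered: preferential rate Free applies instead.
The additional-duty order on U-769 targets Galova, not Velland; it does not apply.
Duty = $531,358.38 × 0% = $0.00.
Line 3 (C-134, Velon, 2,444 pairs, $490,168.64):
Base rate for C-134 is $0.29/pair.
Duty = 2,444 × $0.29 = $708.76.
Total = $2,579.26 + $0.00 + $708.76 = $3,288.02.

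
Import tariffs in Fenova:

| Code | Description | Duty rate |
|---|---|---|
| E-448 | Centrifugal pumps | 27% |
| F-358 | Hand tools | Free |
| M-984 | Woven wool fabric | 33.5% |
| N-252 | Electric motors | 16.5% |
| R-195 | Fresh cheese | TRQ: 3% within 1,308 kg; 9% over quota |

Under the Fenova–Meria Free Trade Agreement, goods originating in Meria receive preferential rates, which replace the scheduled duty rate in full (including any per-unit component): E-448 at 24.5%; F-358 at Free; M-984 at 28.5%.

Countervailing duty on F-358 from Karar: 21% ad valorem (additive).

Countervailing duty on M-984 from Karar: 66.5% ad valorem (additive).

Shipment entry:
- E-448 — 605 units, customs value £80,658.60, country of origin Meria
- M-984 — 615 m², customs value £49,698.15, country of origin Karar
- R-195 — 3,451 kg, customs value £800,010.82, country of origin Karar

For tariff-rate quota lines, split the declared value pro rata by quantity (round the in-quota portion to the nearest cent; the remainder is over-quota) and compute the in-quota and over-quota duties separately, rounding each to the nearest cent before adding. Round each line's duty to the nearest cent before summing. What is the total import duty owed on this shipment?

£123,267.25

Line 1 (E-448, Meria, 605 units, £80,658.60):
Base rate for E-448 is 27%.
Origin Meria qualifies under the Fenova–Meria agreement and E-448 is covered: preferential rate 24.5% applies instead.
Duty = £80,658.60 × 24.5% = £19,761.36.
Line 2 (M-984, Karar, 615 m², £49,698.15):
Base rate for M-984 is 33.5%.
M-984 has an FTA preferential rate, but origin Karar is not Meria; base rate stands.
Additional duty on M-984 from Karar: +66.5%. Applied ad valorem rate: 33.5% + 66.5% = 100%.
Duty = £49,698.15 × 100% = £49,698.15.
Line 3 (R-195, Karar, 3,451 kg, £800,010.82):
Code R-195 is under a tariff-rate quota (threshold 1,308 kg). In-quota: 1,308 kg at 3%; over-quota: 2,143 kg at 9%.
Pro-rata value split: in-quota = £800,010.82 × 1,308/3,451 = £303,220.56; over-quota = £800,010.82 − £303,220.56 = £496,790.26.
In-quota duty = £303,220.56 × 3% = £9,096.62. Over-quota duty = £496,790.26 × 9% = £44,711.12.
Line duty = £9,096.62 + £44,711.12 = £53,807.74.
Total = £19,761.36 + £49,698.15 + £53,807.74 = £123,267.25.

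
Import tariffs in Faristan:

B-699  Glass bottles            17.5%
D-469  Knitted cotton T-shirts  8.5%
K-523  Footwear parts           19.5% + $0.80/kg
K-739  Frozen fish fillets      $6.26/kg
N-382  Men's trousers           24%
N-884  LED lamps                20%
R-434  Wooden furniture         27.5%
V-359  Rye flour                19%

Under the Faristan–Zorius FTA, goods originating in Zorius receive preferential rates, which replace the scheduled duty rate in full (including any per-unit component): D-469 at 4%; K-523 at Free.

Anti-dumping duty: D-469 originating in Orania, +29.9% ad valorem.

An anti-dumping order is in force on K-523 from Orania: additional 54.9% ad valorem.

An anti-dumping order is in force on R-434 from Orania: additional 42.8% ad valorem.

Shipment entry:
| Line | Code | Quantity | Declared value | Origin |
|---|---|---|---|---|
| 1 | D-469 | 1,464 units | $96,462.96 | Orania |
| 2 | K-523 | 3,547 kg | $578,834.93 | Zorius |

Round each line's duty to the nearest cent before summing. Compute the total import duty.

$37,041.78

Line 1 (D-469, Orania, 1,464 units, $96,462.96):
Base rate for D-469 is 8.5%.
D-469 has an FTA preferential rate, but origin Orania is not Zorius; base rate stands.
Additional duty on D-469 from Orania: +29.9%. Applied ad valorem rate: 8.5% + 29.9% = 38.4%.
Duty = $96,462.96 × 38.4% = $37,041.78.
Line 2 (K-523, Zorius, 3,547 kg, $578,834.93):
Base rate for K-523 is 19.5% + $0.80/kg.
Origin Zorius qualifies under the Faristan–Zorius agreement and K-523 is covered: preferential rate Free applies instead.
The additional-duty order on K-523 targets Orania, not Zorius; it does not apply.
Duty = $578,834.93 × 0% = $0.00.
Total = $37,041.78 + $0.00 = $37,041.78.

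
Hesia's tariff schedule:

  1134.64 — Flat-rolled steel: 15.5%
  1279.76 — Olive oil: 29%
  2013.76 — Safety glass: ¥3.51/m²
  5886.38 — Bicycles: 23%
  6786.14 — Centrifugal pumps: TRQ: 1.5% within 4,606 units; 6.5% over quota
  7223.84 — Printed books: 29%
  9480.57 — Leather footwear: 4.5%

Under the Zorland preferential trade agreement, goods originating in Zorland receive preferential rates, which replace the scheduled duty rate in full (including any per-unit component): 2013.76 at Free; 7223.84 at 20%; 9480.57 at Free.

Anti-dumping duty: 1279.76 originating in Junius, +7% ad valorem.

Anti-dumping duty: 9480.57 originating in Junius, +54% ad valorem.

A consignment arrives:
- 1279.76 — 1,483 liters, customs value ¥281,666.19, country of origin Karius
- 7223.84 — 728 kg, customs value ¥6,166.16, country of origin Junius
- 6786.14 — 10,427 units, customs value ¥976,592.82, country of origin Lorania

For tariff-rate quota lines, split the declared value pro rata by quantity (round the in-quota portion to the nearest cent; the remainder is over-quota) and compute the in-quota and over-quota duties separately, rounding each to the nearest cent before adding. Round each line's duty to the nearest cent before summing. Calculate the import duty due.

¥125,380.03

Line 1 (1279.76, Karius, 1,483 liters, ¥281,666.19):
Base rate for 1279.76 is 29%.
The additional-duty order on 1279.76 targets Junius, not Karius; it does not apply.
Duty = ¥281,666.19 × 29% = ¥81,683.20.
Line 2 (7223.84, Junius, 728 kg, ¥6,166.16):
Base rate for 7223.84 is 29%.
7223.84 has an FTA preferential rate, but origin Junius is not Zorland; base rate stands.
Duty = ¥6,166.16 × 29% = ¥1,788.19.
Line 3 (6786.14, Lorania, 10,427 units, ¥976,592.82):
Code 6786.14 is under a tariff-rate quota (threshold 4,606 units). In-quota: 4,606 units at 1.5%; over-quota: 5,821 units at 6.5%.
Pro-rata value split: in-quota = ¥976,592.82 × 4,606/10,427 = ¥431,397.96; over-quota = ¥976,592.82 − ¥431,397.96 = ¥545,194.86.
In-quota duty = ¥431,397.96 × 1.5% = ¥6,470.97. Over-quota duty = ¥545,194.86 × 6.5% = ¥35,437.67.
Line duty = ¥6,470.97 + ¥35,437.67 = ¥41,908.64.
Total = ¥81,683.20 + ¥1,788.19 + ¥41,908.64 = ¥125,380.03.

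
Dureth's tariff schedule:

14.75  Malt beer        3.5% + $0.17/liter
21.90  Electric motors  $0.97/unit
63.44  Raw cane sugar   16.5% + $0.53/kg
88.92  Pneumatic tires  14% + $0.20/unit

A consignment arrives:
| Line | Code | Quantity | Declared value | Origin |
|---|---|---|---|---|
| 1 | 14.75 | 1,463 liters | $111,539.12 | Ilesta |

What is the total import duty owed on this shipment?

$4,152.58

Line 1 (14.75, Ilesta, 1,463 liters, $111,539.12):
Base rate for 14.75 is 3.5% + $0.17/liter.
Duty = $111,539.12 × 3.5% + 1,463 × $0.17 = $4,152.58.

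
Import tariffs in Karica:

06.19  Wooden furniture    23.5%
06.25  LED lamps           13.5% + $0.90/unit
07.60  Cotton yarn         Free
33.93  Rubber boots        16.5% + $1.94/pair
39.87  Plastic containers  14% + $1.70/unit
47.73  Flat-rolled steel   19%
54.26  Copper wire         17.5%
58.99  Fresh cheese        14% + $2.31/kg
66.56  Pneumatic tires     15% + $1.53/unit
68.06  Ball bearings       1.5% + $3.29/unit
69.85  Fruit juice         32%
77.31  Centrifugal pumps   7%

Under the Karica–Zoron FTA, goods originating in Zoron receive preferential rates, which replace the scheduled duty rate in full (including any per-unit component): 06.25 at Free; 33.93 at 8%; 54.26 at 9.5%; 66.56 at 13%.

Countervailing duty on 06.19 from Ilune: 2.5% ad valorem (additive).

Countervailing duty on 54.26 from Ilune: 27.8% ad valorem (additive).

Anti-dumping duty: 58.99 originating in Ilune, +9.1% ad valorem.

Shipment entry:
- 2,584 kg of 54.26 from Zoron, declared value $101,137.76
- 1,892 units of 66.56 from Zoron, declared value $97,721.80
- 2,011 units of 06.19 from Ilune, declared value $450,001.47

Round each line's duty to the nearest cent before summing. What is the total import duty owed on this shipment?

$139,312.30

Line 1 (54.26, Zoron, 2,584 kg, $101,137.76):
Base rate for 54.26 is 17.5%.
Origin Zoron qualifies under the Karica–Zoron agreement and 54.26 is covered: preferential rate 9.5% applies instead.
The additional-duty order on 54.26 targets Ilune, not Zoron; it does not apply.
Duty = $101,137.76 × 9.5% = $9,608.09.
Line 2 (66.56, Zoron, 1,892 units, $97,721.80):
Base rate for 66.56 is 15% + $1.53/unit.
Origin Zoron qualifies under the Karica–Zoron agreement and 66.56 is covered: preferential rate 13% applies instead.
Duty = $97,721.80 × 13% = $12,703.83.
Line 3 (06.19, Ilune, 2,011 units, $450,001.47):
Base rate for 06.19 is 23.5%.
Additional duty on 06.19 from Ilune: +2.5%. Applied ad valorem rate: 23.5% + 2.5% = 26%.
Duty = $450,001.47 × 26% = $117,000.38.
Total = $9,608.09 + $12,703.83 + $117,000.38 = $139,312.30.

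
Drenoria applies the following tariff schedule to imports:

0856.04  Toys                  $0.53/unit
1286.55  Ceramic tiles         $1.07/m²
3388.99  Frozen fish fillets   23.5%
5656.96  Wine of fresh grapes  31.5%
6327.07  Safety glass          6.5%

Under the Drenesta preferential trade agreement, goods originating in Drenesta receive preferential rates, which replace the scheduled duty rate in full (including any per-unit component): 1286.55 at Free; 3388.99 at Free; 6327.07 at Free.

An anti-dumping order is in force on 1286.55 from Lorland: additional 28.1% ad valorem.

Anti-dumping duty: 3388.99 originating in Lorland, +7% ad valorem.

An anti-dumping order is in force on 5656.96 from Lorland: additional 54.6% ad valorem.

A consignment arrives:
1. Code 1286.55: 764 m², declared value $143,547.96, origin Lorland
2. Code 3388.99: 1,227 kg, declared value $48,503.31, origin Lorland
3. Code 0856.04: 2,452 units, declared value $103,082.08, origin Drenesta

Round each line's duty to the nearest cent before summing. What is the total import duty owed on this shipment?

Line 1 (1286.55, Lorland, 764 m², $143,547.96):
Base rate for 1286.55 is $1.07/m².
1286.55 has an FTA preferential rate, but origin Lorland is not Drenesta; base rate stands.
Additional duty on 1286.55 from Lorland: +28.1% ad valorem. Applied ad valorem rate = 28.1%.
Duty = $143,547.96 × 28.1% + 764 × $1.07 = $41,154.46.
Line 2 (3388.99, Lorland, 1,227 kg, $48,503.31):
Base rate for 3388.99 is 23.5%.
3388.99 has an FTA preferential rate, but origin Lorland is not Drenesta; base rate stands.
Additional duty on 3388.99 from Lorland: +7%. Applied ad valorem rate: 23.5% + 7% = 30.5%.
Duty = $48,503.31 × 30.5% = $14,793.51.
Line 3 (0856.04, Drenesta, 2,452 units, $103,082.08):
Base rate for 0856.04 is $0.53/unit.
Origin Drenesta is the FTA partner but 0856.04 is not on the preference list; base rate stands.
Duty = 2,452 × $0.53 = $1,299.56.
Total = $41,154.46 + $14,793.51 + $1,299.56 = $57,247.53.

$57,247.53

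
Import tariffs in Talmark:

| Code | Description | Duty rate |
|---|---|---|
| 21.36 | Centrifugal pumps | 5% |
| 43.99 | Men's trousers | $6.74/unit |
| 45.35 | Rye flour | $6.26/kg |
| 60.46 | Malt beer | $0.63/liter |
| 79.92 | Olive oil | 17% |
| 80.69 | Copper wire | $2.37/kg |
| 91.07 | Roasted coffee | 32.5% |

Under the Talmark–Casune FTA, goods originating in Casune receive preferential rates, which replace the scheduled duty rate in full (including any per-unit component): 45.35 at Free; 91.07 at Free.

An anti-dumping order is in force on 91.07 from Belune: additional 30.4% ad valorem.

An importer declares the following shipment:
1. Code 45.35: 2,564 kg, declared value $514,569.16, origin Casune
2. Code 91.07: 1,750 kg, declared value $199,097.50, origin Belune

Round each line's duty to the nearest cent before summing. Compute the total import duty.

$125,232.33

Line 1 (45.35, Casune, 2,564 kg, $514,569.16):
Base rate for 45.35 is $6.26/kg.
Origin Casune qualifies under the Talmark–Casune agreement and 45.35 is covered: preferential rate Free applies instead.
Duty = $514,569.16 × 0% = $0.00.
Line 2 (91.07, Belune, 1,750 kg, $199,097.50):
Base rate for 91.07 is 32.5%.
91.07 has an FTA preferential rate, but origin Belune is not Casune; base rate stands.
Additional duty on 91.07 from Belune: +30.4%. Applied ad valorem rate: 32.5% + 30.4% = 62.9%.
Duty = $199,097.50 × 62.9% = $125,232.33.
Total = $0.00 + $125,232.33 = $125,232.33.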